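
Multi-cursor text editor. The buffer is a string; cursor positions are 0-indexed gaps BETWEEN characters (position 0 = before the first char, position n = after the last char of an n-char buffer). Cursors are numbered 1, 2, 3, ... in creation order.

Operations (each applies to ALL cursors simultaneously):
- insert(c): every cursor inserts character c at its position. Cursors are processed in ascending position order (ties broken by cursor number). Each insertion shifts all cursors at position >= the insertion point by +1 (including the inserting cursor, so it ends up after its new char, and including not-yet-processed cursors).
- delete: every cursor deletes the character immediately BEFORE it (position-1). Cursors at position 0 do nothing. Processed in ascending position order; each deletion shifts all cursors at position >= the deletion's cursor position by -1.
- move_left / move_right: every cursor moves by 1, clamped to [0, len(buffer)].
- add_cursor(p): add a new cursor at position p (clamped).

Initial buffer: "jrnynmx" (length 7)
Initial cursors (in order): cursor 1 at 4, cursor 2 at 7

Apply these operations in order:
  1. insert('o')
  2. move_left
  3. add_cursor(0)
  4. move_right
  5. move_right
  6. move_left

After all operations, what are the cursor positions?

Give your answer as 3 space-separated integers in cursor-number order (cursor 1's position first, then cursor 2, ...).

After op 1 (insert('o')): buffer="jrnyonmxo" (len 9), cursors c1@5 c2@9, authorship ....1...2
After op 2 (move_left): buffer="jrnyonmxo" (len 9), cursors c1@4 c2@8, authorship ....1...2
After op 3 (add_cursor(0)): buffer="jrnyonmxo" (len 9), cursors c3@0 c1@4 c2@8, authorship ....1...2
After op 4 (move_right): buffer="jrnyonmxo" (len 9), cursors c3@1 c1@5 c2@9, authorship ....1...2
After op 5 (move_right): buffer="jrnyonmxo" (len 9), cursors c3@2 c1@6 c2@9, authorship ....1...2
After op 6 (move_left): buffer="jrnyonmxo" (len 9), cursors c3@1 c1@5 c2@8, authorship ....1...2

Answer: 5 8 1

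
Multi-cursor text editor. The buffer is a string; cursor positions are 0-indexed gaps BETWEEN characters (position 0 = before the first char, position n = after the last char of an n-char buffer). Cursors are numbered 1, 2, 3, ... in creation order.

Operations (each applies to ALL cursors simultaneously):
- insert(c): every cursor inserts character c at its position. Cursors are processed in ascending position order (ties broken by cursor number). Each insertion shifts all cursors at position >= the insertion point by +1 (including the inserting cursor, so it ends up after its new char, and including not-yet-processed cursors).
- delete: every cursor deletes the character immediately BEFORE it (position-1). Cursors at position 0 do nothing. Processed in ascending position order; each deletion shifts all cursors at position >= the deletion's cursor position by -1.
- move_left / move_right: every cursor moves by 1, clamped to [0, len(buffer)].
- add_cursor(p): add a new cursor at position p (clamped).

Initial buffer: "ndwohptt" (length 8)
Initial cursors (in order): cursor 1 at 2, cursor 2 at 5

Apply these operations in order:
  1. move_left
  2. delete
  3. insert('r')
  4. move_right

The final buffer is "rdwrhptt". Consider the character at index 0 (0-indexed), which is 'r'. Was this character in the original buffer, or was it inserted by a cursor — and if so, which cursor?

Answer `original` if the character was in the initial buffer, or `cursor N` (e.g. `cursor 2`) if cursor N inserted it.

After op 1 (move_left): buffer="ndwohptt" (len 8), cursors c1@1 c2@4, authorship ........
After op 2 (delete): buffer="dwhptt" (len 6), cursors c1@0 c2@2, authorship ......
After op 3 (insert('r')): buffer="rdwrhptt" (len 8), cursors c1@1 c2@4, authorship 1..2....
After op 4 (move_right): buffer="rdwrhptt" (len 8), cursors c1@2 c2@5, authorship 1..2....
Authorship (.=original, N=cursor N): 1 . . 2 . . . .
Index 0: author = 1

Answer: cursor 1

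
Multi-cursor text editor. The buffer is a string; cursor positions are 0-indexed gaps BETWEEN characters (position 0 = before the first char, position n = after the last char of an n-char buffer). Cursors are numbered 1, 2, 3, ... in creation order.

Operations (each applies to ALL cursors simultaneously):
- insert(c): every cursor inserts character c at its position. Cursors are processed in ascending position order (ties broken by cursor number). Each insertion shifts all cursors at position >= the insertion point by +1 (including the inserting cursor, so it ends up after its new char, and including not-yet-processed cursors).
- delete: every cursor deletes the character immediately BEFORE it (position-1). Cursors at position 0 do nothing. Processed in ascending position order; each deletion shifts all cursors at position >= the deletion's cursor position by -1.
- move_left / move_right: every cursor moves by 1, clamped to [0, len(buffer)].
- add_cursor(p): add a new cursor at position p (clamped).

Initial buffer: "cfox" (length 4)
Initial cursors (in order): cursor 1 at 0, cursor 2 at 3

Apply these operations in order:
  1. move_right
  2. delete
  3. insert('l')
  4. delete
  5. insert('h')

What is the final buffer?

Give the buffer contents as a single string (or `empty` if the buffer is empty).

Answer: hfoh

Derivation:
After op 1 (move_right): buffer="cfox" (len 4), cursors c1@1 c2@4, authorship ....
After op 2 (delete): buffer="fo" (len 2), cursors c1@0 c2@2, authorship ..
After op 3 (insert('l')): buffer="lfol" (len 4), cursors c1@1 c2@4, authorship 1..2
After op 4 (delete): buffer="fo" (len 2), cursors c1@0 c2@2, authorship ..
After op 5 (insert('h')): buffer="hfoh" (len 4), cursors c1@1 c2@4, authorship 1..2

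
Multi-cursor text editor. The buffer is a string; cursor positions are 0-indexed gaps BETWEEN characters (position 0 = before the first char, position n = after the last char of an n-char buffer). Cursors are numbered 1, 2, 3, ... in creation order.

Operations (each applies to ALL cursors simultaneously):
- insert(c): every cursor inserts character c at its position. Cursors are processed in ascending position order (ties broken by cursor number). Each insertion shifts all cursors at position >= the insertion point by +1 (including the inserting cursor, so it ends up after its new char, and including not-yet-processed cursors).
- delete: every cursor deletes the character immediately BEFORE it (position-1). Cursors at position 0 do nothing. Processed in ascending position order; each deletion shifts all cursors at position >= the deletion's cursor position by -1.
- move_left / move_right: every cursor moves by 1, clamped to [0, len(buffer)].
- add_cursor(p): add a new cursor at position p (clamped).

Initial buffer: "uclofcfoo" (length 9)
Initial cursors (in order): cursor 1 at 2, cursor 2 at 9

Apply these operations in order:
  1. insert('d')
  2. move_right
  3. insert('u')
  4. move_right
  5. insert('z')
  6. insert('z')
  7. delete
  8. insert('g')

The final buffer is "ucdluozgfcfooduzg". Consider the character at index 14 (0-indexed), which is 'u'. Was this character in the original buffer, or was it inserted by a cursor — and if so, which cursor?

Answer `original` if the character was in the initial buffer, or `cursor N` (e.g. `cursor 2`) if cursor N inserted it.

Answer: cursor 2

Derivation:
After op 1 (insert('d')): buffer="ucdlofcfood" (len 11), cursors c1@3 c2@11, authorship ..1.......2
After op 2 (move_right): buffer="ucdlofcfood" (len 11), cursors c1@4 c2@11, authorship ..1.......2
After op 3 (insert('u')): buffer="ucdluofcfoodu" (len 13), cursors c1@5 c2@13, authorship ..1.1......22
After op 4 (move_right): buffer="ucdluofcfoodu" (len 13), cursors c1@6 c2@13, authorship ..1.1......22
After op 5 (insert('z')): buffer="ucdluozfcfooduz" (len 15), cursors c1@7 c2@15, authorship ..1.1.1.....222
After op 6 (insert('z')): buffer="ucdluozzfcfooduzz" (len 17), cursors c1@8 c2@17, authorship ..1.1.11.....2222
After op 7 (delete): buffer="ucdluozfcfooduz" (len 15), cursors c1@7 c2@15, authorship ..1.1.1.....222
After op 8 (insert('g')): buffer="ucdluozgfcfooduzg" (len 17), cursors c1@8 c2@17, authorship ..1.1.11.....2222
Authorship (.=original, N=cursor N): . . 1 . 1 . 1 1 . . . . . 2 2 2 2
Index 14: author = 2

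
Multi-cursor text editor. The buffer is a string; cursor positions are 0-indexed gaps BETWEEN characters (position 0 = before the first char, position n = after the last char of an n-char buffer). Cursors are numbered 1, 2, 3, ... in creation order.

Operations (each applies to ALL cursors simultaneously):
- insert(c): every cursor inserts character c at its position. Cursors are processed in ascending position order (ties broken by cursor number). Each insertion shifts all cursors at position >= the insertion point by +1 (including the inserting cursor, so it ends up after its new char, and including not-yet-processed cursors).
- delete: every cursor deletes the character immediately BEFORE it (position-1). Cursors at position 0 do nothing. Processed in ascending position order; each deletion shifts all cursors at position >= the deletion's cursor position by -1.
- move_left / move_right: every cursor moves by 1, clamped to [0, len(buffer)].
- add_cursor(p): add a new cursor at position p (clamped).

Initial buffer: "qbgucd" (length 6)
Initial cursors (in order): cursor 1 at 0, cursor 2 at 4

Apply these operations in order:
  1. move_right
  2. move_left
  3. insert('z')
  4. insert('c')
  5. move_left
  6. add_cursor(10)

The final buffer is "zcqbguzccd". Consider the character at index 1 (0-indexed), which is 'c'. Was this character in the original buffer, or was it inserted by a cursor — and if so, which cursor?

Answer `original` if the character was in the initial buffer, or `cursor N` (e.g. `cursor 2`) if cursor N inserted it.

Answer: cursor 1

Derivation:
After op 1 (move_right): buffer="qbgucd" (len 6), cursors c1@1 c2@5, authorship ......
After op 2 (move_left): buffer="qbgucd" (len 6), cursors c1@0 c2@4, authorship ......
After op 3 (insert('z')): buffer="zqbguzcd" (len 8), cursors c1@1 c2@6, authorship 1....2..
After op 4 (insert('c')): buffer="zcqbguzccd" (len 10), cursors c1@2 c2@8, authorship 11....22..
After op 5 (move_left): buffer="zcqbguzccd" (len 10), cursors c1@1 c2@7, authorship 11....22..
After op 6 (add_cursor(10)): buffer="zcqbguzccd" (len 10), cursors c1@1 c2@7 c3@10, authorship 11....22..
Authorship (.=original, N=cursor N): 1 1 . . . . 2 2 . .
Index 1: author = 1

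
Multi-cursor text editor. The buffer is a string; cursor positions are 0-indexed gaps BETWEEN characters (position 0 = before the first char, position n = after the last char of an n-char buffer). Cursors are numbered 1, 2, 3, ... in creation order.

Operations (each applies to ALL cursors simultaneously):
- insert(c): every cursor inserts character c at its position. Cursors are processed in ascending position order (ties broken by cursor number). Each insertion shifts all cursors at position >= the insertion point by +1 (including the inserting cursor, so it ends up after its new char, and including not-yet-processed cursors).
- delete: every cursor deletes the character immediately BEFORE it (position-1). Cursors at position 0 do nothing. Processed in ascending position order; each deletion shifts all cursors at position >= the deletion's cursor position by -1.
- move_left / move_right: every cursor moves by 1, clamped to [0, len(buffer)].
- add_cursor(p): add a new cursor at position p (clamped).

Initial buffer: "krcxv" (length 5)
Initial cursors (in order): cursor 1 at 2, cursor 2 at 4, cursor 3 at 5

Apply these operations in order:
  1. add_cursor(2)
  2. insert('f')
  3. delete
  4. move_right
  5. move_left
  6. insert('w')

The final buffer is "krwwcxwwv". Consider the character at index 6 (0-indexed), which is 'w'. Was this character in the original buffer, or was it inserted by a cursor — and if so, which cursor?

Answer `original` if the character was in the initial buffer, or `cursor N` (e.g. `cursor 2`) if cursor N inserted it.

After op 1 (add_cursor(2)): buffer="krcxv" (len 5), cursors c1@2 c4@2 c2@4 c3@5, authorship .....
After op 2 (insert('f')): buffer="krffcxfvf" (len 9), cursors c1@4 c4@4 c2@7 c3@9, authorship ..14..2.3
After op 3 (delete): buffer="krcxv" (len 5), cursors c1@2 c4@2 c2@4 c3@5, authorship .....
After op 4 (move_right): buffer="krcxv" (len 5), cursors c1@3 c4@3 c2@5 c3@5, authorship .....
After op 5 (move_left): buffer="krcxv" (len 5), cursors c1@2 c4@2 c2@4 c3@4, authorship .....
After op 6 (insert('w')): buffer="krwwcxwwv" (len 9), cursors c1@4 c4@4 c2@8 c3@8, authorship ..14..23.
Authorship (.=original, N=cursor N): . . 1 4 . . 2 3 .
Index 6: author = 2

Answer: cursor 2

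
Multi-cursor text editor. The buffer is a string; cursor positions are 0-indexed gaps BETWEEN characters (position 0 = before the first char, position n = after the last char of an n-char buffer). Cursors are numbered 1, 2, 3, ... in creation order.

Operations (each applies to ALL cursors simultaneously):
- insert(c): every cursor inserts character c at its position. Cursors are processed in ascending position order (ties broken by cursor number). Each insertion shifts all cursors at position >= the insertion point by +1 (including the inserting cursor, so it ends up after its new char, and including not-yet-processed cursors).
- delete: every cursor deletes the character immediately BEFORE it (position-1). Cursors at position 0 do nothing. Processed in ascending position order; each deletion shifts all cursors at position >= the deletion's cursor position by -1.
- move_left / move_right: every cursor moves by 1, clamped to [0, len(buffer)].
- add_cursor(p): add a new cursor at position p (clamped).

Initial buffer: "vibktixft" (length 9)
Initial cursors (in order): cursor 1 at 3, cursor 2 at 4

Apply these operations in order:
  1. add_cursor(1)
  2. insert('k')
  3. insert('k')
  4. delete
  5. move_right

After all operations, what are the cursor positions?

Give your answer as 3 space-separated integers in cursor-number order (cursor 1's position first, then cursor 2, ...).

Answer: 6 8 3

Derivation:
After op 1 (add_cursor(1)): buffer="vibktixft" (len 9), cursors c3@1 c1@3 c2@4, authorship .........
After op 2 (insert('k')): buffer="vkibkkktixft" (len 12), cursors c3@2 c1@5 c2@7, authorship .3..1.2.....
After op 3 (insert('k')): buffer="vkkibkkkkktixft" (len 15), cursors c3@3 c1@7 c2@10, authorship .33..11.22.....
After op 4 (delete): buffer="vkibkkktixft" (len 12), cursors c3@2 c1@5 c2@7, authorship .3..1.2.....
After op 5 (move_right): buffer="vkibkkktixft" (len 12), cursors c3@3 c1@6 c2@8, authorship .3..1.2.....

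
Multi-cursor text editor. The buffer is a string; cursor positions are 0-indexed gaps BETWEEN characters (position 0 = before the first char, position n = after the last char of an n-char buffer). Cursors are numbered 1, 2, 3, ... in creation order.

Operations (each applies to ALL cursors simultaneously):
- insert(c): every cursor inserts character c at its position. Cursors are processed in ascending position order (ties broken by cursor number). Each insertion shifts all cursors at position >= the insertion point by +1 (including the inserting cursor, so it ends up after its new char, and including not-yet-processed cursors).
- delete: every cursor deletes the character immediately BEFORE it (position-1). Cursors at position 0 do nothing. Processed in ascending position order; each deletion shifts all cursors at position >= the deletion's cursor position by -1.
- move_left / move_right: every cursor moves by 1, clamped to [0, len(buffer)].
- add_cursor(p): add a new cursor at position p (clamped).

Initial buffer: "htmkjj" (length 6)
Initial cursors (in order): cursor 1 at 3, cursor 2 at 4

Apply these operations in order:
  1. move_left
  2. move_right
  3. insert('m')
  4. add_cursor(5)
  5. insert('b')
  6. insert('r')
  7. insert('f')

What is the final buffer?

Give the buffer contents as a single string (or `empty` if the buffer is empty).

After op 1 (move_left): buffer="htmkjj" (len 6), cursors c1@2 c2@3, authorship ......
After op 2 (move_right): buffer="htmkjj" (len 6), cursors c1@3 c2@4, authorship ......
After op 3 (insert('m')): buffer="htmmkmjj" (len 8), cursors c1@4 c2@6, authorship ...1.2..
After op 4 (add_cursor(5)): buffer="htmmkmjj" (len 8), cursors c1@4 c3@5 c2@6, authorship ...1.2..
After op 5 (insert('b')): buffer="htmmbkbmbjj" (len 11), cursors c1@5 c3@7 c2@9, authorship ...11.322..
After op 6 (insert('r')): buffer="htmmbrkbrmbrjj" (len 14), cursors c1@6 c3@9 c2@12, authorship ...111.33222..
After op 7 (insert('f')): buffer="htmmbrfkbrfmbrfjj" (len 17), cursors c1@7 c3@11 c2@15, authorship ...1111.3332222..

Answer: htmmbrfkbrfmbrfjj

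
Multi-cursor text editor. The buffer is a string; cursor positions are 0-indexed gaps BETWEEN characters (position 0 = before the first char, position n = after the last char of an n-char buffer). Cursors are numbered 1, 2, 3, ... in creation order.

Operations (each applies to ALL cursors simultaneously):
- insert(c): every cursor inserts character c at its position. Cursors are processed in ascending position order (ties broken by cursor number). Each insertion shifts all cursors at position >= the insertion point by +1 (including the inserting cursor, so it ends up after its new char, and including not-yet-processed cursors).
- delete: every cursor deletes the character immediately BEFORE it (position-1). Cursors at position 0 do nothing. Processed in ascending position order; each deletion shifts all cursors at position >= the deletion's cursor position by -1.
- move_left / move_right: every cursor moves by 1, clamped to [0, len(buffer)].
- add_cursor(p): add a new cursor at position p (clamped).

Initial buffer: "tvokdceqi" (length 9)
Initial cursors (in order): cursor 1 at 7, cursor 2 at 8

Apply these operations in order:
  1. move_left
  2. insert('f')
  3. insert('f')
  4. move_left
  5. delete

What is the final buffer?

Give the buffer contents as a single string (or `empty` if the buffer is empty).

Answer: tvokdcfefqi

Derivation:
After op 1 (move_left): buffer="tvokdceqi" (len 9), cursors c1@6 c2@7, authorship .........
After op 2 (insert('f')): buffer="tvokdcfefqi" (len 11), cursors c1@7 c2@9, authorship ......1.2..
After op 3 (insert('f')): buffer="tvokdcffeffqi" (len 13), cursors c1@8 c2@11, authorship ......11.22..
After op 4 (move_left): buffer="tvokdcffeffqi" (len 13), cursors c1@7 c2@10, authorship ......11.22..
After op 5 (delete): buffer="tvokdcfefqi" (len 11), cursors c1@6 c2@8, authorship ......1.2..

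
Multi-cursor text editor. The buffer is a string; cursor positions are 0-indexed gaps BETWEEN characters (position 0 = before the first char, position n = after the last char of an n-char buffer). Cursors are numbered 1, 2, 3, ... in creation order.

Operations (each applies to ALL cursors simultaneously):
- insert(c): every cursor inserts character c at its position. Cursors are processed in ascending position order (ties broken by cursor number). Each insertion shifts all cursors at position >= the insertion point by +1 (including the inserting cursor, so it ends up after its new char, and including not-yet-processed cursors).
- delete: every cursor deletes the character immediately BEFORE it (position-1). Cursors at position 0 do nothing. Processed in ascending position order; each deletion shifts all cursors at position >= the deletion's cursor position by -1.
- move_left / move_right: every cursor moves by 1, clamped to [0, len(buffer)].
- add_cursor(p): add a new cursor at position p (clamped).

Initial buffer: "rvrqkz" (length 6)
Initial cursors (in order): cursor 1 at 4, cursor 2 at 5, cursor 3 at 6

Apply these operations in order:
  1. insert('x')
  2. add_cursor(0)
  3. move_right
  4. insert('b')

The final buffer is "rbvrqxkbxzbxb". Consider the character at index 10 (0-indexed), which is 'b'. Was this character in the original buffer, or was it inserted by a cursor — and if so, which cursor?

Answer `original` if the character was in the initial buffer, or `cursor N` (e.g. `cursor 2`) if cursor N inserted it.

Answer: cursor 2

Derivation:
After op 1 (insert('x')): buffer="rvrqxkxzx" (len 9), cursors c1@5 c2@7 c3@9, authorship ....1.2.3
After op 2 (add_cursor(0)): buffer="rvrqxkxzx" (len 9), cursors c4@0 c1@5 c2@7 c3@9, authorship ....1.2.3
After op 3 (move_right): buffer="rvrqxkxzx" (len 9), cursors c4@1 c1@6 c2@8 c3@9, authorship ....1.2.3
After op 4 (insert('b')): buffer="rbvrqxkbxzbxb" (len 13), cursors c4@2 c1@8 c2@11 c3@13, authorship .4...1.12.233
Authorship (.=original, N=cursor N): . 4 . . . 1 . 1 2 . 2 3 3
Index 10: author = 2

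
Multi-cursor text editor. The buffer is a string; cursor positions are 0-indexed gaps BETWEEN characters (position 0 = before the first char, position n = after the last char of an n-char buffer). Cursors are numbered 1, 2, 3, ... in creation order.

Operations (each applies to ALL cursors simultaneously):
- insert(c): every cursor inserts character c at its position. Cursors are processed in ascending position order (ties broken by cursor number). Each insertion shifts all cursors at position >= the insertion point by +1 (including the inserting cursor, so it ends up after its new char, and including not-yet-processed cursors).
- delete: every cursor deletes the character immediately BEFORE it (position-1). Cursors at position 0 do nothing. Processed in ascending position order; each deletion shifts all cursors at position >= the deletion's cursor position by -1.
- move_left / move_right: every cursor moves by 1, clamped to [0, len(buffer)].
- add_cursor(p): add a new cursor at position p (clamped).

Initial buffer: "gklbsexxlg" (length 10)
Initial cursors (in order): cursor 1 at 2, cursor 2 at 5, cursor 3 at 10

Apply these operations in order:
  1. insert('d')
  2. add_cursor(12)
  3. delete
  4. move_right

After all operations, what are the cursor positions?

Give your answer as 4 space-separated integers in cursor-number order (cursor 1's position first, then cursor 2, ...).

Answer: 3 6 9 9

Derivation:
After op 1 (insert('d')): buffer="gkdlbsdexxlgd" (len 13), cursors c1@3 c2@7 c3@13, authorship ..1...2.....3
After op 2 (add_cursor(12)): buffer="gkdlbsdexxlgd" (len 13), cursors c1@3 c2@7 c4@12 c3@13, authorship ..1...2.....3
After op 3 (delete): buffer="gklbsexxl" (len 9), cursors c1@2 c2@5 c3@9 c4@9, authorship .........
After op 4 (move_right): buffer="gklbsexxl" (len 9), cursors c1@3 c2@6 c3@9 c4@9, authorship .........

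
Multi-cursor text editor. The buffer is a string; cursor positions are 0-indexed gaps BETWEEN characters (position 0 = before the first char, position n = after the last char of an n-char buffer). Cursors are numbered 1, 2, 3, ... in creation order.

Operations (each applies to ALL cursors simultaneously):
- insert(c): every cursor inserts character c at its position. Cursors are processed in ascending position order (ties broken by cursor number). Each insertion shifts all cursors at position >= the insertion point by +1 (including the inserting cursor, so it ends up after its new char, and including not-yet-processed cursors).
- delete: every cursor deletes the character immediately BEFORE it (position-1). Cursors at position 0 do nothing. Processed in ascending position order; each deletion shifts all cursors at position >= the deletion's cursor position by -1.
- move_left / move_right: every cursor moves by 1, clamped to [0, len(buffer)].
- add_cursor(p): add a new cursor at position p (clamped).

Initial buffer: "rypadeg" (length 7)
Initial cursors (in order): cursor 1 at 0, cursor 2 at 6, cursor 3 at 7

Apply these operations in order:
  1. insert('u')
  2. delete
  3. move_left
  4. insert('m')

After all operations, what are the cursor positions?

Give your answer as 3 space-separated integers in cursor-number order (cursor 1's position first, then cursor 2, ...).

After op 1 (insert('u')): buffer="urypadeugu" (len 10), cursors c1@1 c2@8 c3@10, authorship 1......2.3
After op 2 (delete): buffer="rypadeg" (len 7), cursors c1@0 c2@6 c3@7, authorship .......
After op 3 (move_left): buffer="rypadeg" (len 7), cursors c1@0 c2@5 c3@6, authorship .......
After op 4 (insert('m')): buffer="mrypadmemg" (len 10), cursors c1@1 c2@7 c3@9, authorship 1.....2.3.

Answer: 1 7 9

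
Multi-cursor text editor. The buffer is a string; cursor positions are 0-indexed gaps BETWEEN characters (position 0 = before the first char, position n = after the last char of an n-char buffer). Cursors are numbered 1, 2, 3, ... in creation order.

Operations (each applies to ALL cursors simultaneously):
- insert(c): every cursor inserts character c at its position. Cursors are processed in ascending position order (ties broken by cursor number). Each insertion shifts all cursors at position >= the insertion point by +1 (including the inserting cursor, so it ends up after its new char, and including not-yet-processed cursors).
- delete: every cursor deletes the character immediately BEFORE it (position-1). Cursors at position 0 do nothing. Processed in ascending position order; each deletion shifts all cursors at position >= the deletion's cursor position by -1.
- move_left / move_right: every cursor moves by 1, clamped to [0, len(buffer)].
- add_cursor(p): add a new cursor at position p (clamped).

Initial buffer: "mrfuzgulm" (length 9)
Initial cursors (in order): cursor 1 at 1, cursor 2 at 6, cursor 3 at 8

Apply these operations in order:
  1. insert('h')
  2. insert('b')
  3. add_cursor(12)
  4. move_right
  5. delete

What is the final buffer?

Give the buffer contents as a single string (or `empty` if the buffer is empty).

After op 1 (insert('h')): buffer="mhrfuzghulhm" (len 12), cursors c1@2 c2@8 c3@11, authorship .1.....2..3.
After op 2 (insert('b')): buffer="mhbrfuzghbulhbm" (len 15), cursors c1@3 c2@10 c3@14, authorship .11.....22..33.
After op 3 (add_cursor(12)): buffer="mhbrfuzghbulhbm" (len 15), cursors c1@3 c2@10 c4@12 c3@14, authorship .11.....22..33.
After op 4 (move_right): buffer="mhbrfuzghbulhbm" (len 15), cursors c1@4 c2@11 c4@13 c3@15, authorship .11.....22..33.
After op 5 (delete): buffer="mhbfuzghblb" (len 11), cursors c1@3 c2@9 c4@10 c3@11, authorship .11....22.3

Answer: mhbfuzghblb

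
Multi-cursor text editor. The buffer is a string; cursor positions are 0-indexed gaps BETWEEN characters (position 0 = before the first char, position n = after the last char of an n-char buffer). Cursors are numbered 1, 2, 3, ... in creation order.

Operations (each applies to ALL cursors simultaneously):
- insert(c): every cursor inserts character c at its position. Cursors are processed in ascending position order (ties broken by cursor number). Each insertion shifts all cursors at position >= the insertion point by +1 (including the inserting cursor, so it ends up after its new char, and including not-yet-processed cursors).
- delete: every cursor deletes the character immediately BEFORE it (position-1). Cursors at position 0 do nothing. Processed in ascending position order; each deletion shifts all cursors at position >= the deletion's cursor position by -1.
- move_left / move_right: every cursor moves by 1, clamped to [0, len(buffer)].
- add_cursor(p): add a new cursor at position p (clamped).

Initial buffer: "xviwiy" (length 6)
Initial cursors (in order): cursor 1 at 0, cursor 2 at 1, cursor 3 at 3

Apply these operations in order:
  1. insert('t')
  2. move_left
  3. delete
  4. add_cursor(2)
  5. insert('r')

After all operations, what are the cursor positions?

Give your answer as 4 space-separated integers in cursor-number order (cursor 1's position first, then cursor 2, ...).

After op 1 (insert('t')): buffer="txtvitwiy" (len 9), cursors c1@1 c2@3 c3@6, authorship 1.2..3...
After op 2 (move_left): buffer="txtvitwiy" (len 9), cursors c1@0 c2@2 c3@5, authorship 1.2..3...
After op 3 (delete): buffer="ttvtwiy" (len 7), cursors c1@0 c2@1 c3@3, authorship 12.3...
After op 4 (add_cursor(2)): buffer="ttvtwiy" (len 7), cursors c1@0 c2@1 c4@2 c3@3, authorship 12.3...
After op 5 (insert('r')): buffer="rtrtrvrtwiy" (len 11), cursors c1@1 c2@3 c4@5 c3@7, authorship 11224.33...

Answer: 1 3 7 5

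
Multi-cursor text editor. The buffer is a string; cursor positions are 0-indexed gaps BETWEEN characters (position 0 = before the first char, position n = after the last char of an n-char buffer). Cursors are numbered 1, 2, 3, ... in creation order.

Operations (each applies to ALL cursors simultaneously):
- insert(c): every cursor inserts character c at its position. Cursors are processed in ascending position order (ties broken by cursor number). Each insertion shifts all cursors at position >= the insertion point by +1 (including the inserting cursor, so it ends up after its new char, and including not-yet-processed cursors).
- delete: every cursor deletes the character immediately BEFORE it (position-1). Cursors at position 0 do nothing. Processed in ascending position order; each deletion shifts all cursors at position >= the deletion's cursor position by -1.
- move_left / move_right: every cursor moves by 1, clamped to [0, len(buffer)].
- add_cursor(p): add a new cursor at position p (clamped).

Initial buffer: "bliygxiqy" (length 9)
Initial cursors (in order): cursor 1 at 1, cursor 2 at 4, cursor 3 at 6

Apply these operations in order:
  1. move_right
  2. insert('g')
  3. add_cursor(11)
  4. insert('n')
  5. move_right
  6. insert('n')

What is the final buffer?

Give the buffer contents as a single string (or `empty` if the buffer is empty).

Answer: blgninyggnxnignqnnyn

Derivation:
After op 1 (move_right): buffer="bliygxiqy" (len 9), cursors c1@2 c2@5 c3@7, authorship .........
After op 2 (insert('g')): buffer="blgiyggxigqy" (len 12), cursors c1@3 c2@7 c3@10, authorship ..1...2..3..
After op 3 (add_cursor(11)): buffer="blgiyggxigqy" (len 12), cursors c1@3 c2@7 c3@10 c4@11, authorship ..1...2..3..
After op 4 (insert('n')): buffer="blgniyggnxignqny" (len 16), cursors c1@4 c2@9 c3@13 c4@15, authorship ..11...22..33.4.
After op 5 (move_right): buffer="blgniyggnxignqny" (len 16), cursors c1@5 c2@10 c3@14 c4@16, authorship ..11...22..33.4.
After op 6 (insert('n')): buffer="blgninyggnxnignqnnyn" (len 20), cursors c1@6 c2@12 c3@17 c4@20, authorship ..11.1..22.2.33.34.4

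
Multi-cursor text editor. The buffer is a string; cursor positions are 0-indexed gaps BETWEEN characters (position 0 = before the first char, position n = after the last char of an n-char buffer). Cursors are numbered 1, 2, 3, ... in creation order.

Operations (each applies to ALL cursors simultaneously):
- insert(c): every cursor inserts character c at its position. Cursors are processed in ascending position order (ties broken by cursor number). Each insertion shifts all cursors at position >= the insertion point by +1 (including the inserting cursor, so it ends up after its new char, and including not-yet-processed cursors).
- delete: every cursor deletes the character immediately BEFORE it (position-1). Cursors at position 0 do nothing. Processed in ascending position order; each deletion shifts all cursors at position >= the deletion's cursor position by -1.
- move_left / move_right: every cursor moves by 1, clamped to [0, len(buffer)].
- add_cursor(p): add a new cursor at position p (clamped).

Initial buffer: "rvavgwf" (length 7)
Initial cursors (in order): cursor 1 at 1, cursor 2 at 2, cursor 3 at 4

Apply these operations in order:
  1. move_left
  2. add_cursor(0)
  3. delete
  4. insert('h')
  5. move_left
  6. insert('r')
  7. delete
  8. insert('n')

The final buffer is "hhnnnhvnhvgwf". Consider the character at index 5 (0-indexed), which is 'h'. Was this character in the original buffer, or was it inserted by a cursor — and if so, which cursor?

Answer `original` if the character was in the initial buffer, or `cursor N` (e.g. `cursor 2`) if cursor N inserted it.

Answer: cursor 4

Derivation:
After op 1 (move_left): buffer="rvavgwf" (len 7), cursors c1@0 c2@1 c3@3, authorship .......
After op 2 (add_cursor(0)): buffer="rvavgwf" (len 7), cursors c1@0 c4@0 c2@1 c3@3, authorship .......
After op 3 (delete): buffer="vvgwf" (len 5), cursors c1@0 c2@0 c4@0 c3@1, authorship .....
After op 4 (insert('h')): buffer="hhhvhvgwf" (len 9), cursors c1@3 c2@3 c4@3 c3@5, authorship 124.3....
After op 5 (move_left): buffer="hhhvhvgwf" (len 9), cursors c1@2 c2@2 c4@2 c3@4, authorship 124.3....
After op 6 (insert('r')): buffer="hhrrrhvrhvgwf" (len 13), cursors c1@5 c2@5 c4@5 c3@8, authorship 121244.33....
After op 7 (delete): buffer="hhhvhvgwf" (len 9), cursors c1@2 c2@2 c4@2 c3@4, authorship 124.3....
After op 8 (insert('n')): buffer="hhnnnhvnhvgwf" (len 13), cursors c1@5 c2@5 c4@5 c3@8, authorship 121244.33....
Authorship (.=original, N=cursor N): 1 2 1 2 4 4 . 3 3 . . . .
Index 5: author = 4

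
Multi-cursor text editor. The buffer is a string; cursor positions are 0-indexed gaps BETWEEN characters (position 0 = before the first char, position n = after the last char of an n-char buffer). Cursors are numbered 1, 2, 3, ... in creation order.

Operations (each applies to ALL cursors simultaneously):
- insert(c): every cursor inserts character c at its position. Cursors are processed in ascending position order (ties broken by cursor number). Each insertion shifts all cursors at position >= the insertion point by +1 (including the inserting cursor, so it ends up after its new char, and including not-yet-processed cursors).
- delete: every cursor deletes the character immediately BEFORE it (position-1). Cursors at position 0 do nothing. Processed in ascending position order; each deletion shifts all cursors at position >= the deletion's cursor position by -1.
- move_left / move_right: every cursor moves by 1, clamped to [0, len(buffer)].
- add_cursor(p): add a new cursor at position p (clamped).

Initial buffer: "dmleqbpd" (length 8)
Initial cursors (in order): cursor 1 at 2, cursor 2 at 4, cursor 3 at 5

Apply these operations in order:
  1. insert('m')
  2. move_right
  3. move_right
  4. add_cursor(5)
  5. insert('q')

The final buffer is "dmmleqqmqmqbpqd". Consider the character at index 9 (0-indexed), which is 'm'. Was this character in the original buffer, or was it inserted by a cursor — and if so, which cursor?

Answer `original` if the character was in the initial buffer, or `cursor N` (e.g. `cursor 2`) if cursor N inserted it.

After op 1 (insert('m')): buffer="dmmlemqmbpd" (len 11), cursors c1@3 c2@6 c3@8, authorship ..1..2.3...
After op 2 (move_right): buffer="dmmlemqmbpd" (len 11), cursors c1@4 c2@7 c3@9, authorship ..1..2.3...
After op 3 (move_right): buffer="dmmlemqmbpd" (len 11), cursors c1@5 c2@8 c3@10, authorship ..1..2.3...
After op 4 (add_cursor(5)): buffer="dmmlemqmbpd" (len 11), cursors c1@5 c4@5 c2@8 c3@10, authorship ..1..2.3...
After op 5 (insert('q')): buffer="dmmleqqmqmqbpqd" (len 15), cursors c1@7 c4@7 c2@11 c3@14, authorship ..1..142.32..3.
Authorship (.=original, N=cursor N): . . 1 . . 1 4 2 . 3 2 . . 3 .
Index 9: author = 3

Answer: cursor 3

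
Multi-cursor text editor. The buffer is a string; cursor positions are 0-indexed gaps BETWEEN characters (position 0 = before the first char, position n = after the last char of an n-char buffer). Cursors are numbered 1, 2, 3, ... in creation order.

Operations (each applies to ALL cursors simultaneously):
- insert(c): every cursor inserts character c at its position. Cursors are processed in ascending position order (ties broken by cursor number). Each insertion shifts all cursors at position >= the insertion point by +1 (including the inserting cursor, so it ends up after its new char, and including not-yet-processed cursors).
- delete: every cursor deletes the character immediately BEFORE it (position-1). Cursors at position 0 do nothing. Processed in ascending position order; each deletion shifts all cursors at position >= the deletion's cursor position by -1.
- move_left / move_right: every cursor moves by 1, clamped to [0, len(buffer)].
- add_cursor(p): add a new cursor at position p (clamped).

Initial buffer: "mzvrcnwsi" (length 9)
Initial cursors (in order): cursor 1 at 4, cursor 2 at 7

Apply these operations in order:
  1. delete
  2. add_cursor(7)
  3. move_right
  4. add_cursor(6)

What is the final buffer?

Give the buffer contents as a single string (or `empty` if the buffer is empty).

Answer: mzvcnsi

Derivation:
After op 1 (delete): buffer="mzvcnsi" (len 7), cursors c1@3 c2@5, authorship .......
After op 2 (add_cursor(7)): buffer="mzvcnsi" (len 7), cursors c1@3 c2@5 c3@7, authorship .......
After op 3 (move_right): buffer="mzvcnsi" (len 7), cursors c1@4 c2@6 c3@7, authorship .......
After op 4 (add_cursor(6)): buffer="mzvcnsi" (len 7), cursors c1@4 c2@6 c4@6 c3@7, authorship .......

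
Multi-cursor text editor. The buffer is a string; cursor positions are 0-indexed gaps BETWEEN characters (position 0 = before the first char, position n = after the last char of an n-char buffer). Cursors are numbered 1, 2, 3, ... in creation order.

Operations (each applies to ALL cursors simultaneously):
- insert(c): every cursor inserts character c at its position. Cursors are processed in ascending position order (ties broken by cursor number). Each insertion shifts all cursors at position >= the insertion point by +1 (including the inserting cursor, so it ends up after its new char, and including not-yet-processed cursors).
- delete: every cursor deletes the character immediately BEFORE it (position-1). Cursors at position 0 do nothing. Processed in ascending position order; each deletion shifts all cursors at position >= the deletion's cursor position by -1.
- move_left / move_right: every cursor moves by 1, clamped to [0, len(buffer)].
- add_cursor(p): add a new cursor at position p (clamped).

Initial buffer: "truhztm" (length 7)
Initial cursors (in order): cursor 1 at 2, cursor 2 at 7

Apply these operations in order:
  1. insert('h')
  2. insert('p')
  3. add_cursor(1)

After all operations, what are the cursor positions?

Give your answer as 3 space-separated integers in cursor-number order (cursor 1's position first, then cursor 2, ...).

Answer: 4 11 1

Derivation:
After op 1 (insert('h')): buffer="trhuhztmh" (len 9), cursors c1@3 c2@9, authorship ..1.....2
After op 2 (insert('p')): buffer="trhpuhztmhp" (len 11), cursors c1@4 c2@11, authorship ..11.....22
After op 3 (add_cursor(1)): buffer="trhpuhztmhp" (len 11), cursors c3@1 c1@4 c2@11, authorship ..11.....22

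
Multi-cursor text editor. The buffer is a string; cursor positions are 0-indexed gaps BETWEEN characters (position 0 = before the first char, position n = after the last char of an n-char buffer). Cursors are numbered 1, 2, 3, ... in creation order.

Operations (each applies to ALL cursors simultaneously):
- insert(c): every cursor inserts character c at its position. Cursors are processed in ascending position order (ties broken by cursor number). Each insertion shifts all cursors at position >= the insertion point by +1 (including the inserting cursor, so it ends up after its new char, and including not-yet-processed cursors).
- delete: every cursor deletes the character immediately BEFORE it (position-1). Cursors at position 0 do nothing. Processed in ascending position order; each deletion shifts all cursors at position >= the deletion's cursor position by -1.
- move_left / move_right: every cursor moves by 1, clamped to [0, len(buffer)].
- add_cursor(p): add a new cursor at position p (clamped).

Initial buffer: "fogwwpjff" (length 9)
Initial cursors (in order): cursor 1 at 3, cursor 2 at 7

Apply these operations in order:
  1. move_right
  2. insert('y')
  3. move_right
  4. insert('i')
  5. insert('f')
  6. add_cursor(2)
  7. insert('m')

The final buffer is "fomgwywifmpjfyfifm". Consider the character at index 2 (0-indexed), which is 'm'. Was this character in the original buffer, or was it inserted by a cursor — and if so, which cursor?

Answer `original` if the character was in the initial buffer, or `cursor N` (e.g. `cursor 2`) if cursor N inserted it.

After op 1 (move_right): buffer="fogwwpjff" (len 9), cursors c1@4 c2@8, authorship .........
After op 2 (insert('y')): buffer="fogwywpjfyf" (len 11), cursors c1@5 c2@10, authorship ....1....2.
After op 3 (move_right): buffer="fogwywpjfyf" (len 11), cursors c1@6 c2@11, authorship ....1....2.
After op 4 (insert('i')): buffer="fogwywipjfyfi" (len 13), cursors c1@7 c2@13, authorship ....1.1...2.2
After op 5 (insert('f')): buffer="fogwywifpjfyfif" (len 15), cursors c1@8 c2@15, authorship ....1.11...2.22
After op 6 (add_cursor(2)): buffer="fogwywifpjfyfif" (len 15), cursors c3@2 c1@8 c2@15, authorship ....1.11...2.22
After op 7 (insert('m')): buffer="fomgwywifmpjfyfifm" (len 18), cursors c3@3 c1@10 c2@18, authorship ..3..1.111...2.222
Authorship (.=original, N=cursor N): . . 3 . . 1 . 1 1 1 . . . 2 . 2 2 2
Index 2: author = 3

Answer: cursor 3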